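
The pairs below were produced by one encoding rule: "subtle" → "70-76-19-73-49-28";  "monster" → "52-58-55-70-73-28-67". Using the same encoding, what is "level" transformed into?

49-28-79-28-49

s(#19)→70 and u(#21)→76: differences scale by 3, so n = 3·pos + 13. Each letter becomes 3×(its alphabet position, a=1..z=26) + 13.
On level: l=12→49, e=5→28, v=22→79, e=5→28, l=12→49.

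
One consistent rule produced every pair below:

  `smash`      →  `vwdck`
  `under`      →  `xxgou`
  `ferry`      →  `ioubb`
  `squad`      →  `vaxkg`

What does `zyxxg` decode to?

wound

The shifts repeat in a cycle of length 2: positions 0,1,… shift by +3, +10, then the pattern repeats.
Decoding zyxxg: z−3=w, y−10=o, x−3=u, x−10=n, g−3=d.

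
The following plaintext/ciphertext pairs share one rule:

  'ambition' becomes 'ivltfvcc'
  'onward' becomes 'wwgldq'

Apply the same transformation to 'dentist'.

Each letter shifts forward by (position + 8), i.e. 8, 9, 10, … — the shift grows by one for each successive letter.
For dentist: d+8=l, e+9=n, n+10=x, t+11=e, i+12=u, s+13=f, t+14=h.

lnxeufh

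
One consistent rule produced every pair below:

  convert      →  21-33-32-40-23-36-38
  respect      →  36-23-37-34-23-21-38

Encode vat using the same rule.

40-19-38

Letters become their 1-based position plus 18 (so a→19, b→20, …).
On vat: v=22→40, a=1→19, t=20→38.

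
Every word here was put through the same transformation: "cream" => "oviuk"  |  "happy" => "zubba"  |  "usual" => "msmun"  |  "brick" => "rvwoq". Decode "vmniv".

c(2)→o(14) and r(17)→v(21) fit y≡23x+20 (mod 26); the inverse of 23 mod 26 is 17. Each letter's alphabet position (a=0..z=25) is mapped through 23·x+20 mod 26 — an affine cipher.
Reversing it on vmniv: v(21)→17·(21−20)≡17=r; m(12)→17·(12−20)≡20=u; n(13)→17·(13−20)≡11=l; i(8)→17·(8−20)≡4=e; v(21)→17·(21−20)≡17=r (all mod 26).

ruler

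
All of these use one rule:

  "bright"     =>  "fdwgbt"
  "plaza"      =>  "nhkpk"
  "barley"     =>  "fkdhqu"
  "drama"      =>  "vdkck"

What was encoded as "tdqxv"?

b(1)→f(5) and r(17)→d(3) fit y≡21x+10 (mod 26); the inverse of 21 mod 26 is 5. Each letter's alphabet position (a=0..z=25) is mapped through 21·x+10 mod 26 — an affine cipher.
Decoding tdqxv: t(19)→5·(19−10)≡19=t; d(3)→5·(3−10)≡17=r; q(16)→5·(16−10)≡4=e; x(23)→5·(23−10)≡13=n; v(21)→5·(21−10)≡3=d (all mod 26).

trend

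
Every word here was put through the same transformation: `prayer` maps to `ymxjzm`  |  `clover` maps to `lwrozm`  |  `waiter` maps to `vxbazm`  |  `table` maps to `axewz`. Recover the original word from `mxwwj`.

p(15)→y(24) and r(17)→m(12) fit y≡7x+23 (mod 26); the inverse of 7 mod 26 is 15. This is an affine cipher: with a=0,…,z=25, each position x becomes (7x+23) mod 26.
Decoding mxwwj: m(12)→15·(12−23)≡17=r; x(23)→15·(23−23)≡0=a; w(22)→15·(22−23)≡11=l; w(22)→15·(22−23)≡11=l; j(9)→15·(9−23)≡24=y (all mod 26).

rally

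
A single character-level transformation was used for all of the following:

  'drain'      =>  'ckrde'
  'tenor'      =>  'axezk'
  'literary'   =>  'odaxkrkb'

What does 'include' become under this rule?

dehovcx

Treating letters as 0–25, the rule is x ↦ 21x + 17 (mod 26).
On include: i(8)→21·8+17≡3=d; n(13)→21·13+17≡4=e; c(2)→21·2+17≡7=h; l(11)→21·11+17≡14=o; u(20)→21·20+17≡21=v; d(3)→21·3+17≡2=c; e(4)→21·4+17≡23=x (all mod 26).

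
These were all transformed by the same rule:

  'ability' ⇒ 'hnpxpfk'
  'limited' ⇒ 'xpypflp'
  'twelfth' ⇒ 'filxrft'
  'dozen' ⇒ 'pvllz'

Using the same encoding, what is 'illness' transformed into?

pxxzlee

The shift depends on letter class: consonant b→n is +12, but vowel a→h is +7. Two shifts are in play — +7 for a/e/i/o/u, +12 for every other letter.
On illness: i(vowel)+7=p, l(cons)+12=x, l(cons)+12=x, n(cons)+12=z, e(vowel)+7=l, s(cons)+12=e, s(cons)+12=e.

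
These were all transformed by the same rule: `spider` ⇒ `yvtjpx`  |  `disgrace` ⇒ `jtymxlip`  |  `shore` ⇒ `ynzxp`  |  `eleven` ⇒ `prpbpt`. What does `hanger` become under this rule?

The rule splits by letter class: vowels +11, consonants +6.
On hanger: h(cons)+6=n, a(vowel)+11=l, n(cons)+6=t, g(cons)+6=m, e(vowel)+11=p, r(cons)+6=x.

nltmpx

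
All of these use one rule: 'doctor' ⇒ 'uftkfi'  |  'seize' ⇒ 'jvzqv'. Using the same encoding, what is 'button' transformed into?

It's a constant shift of +17 (ROT17).
Applying it to button: b+17=s, u+17=l, t+17=k, t+17=k, o+17=f, n+17=e.

slkkfe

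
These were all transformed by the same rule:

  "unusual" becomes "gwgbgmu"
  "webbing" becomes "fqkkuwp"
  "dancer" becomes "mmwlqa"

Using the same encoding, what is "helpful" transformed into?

qquyogu

The shift depends on letter class: consonant n→w is +9, but vowel u→g is +12. Vowels shift forward by 12 and consonants shift forward by 9.
For helpful: h(cons)+9=q, e(vowel)+12=q, l(cons)+9=u, p(cons)+9=y, f(cons)+9=o, u(vowel)+12=g, l(cons)+9=u.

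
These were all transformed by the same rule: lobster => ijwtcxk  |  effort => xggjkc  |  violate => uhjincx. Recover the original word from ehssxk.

zipper

Treating letters as 0–25, the rule is x ↦ 9x + 13 (mod 26).
Reversing it on ehssxk: e(4)→3·(4−13)≡25=z; h(7)→3·(7−13)≡8=i; s(18)→3·(18−13)≡15=p; s(18)→3·(18−13)≡15=p; x(23)→3·(23−13)≡4=e; k(10)→3·(10−13)≡17=r (all mod 26).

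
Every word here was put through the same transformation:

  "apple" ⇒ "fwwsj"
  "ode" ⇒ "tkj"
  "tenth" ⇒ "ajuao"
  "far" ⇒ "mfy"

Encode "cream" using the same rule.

jyjft

The shift depends on letter class: consonant p→w is +7, but vowel a→f is +5. The rule splits by letter class: vowels +5, consonants +7.
For cream: c(cons)+7=j, r(cons)+7=y, e(vowel)+5=j, a(vowel)+5=f, m(cons)+7=t.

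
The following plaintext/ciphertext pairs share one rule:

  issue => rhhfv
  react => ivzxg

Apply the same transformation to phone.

kslmv

Each pair mirrors across the alphabet (i↔r, s↔h, s↔h): positions sum to 25. Letters are reflected about the middle of the alphabet (position → 25−position): Atbash.
Applying it to phone: p↔k, h↔s, o↔l, n↔m, e↔v.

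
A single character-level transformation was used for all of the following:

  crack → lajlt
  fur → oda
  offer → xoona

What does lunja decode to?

Compare letters: c→l is +9, r→a is +9, a→j is +9 — a constant shift. Each letter is shifted forward by 9 in the alphabet (a Caesar shift of +9).
Undoing it on lunja: l−9=c, u−9=l, n−9=e, j−9=a, a−9=r.

clear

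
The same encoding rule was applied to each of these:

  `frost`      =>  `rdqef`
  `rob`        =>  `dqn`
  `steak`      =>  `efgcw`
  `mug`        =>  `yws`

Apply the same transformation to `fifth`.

rkrft

The shift depends on letter class: consonant f→r is +12, but vowel o→q is +2. The rule splits by letter class: vowels +2, consonants +12.
For fifth: f(cons)+12=r, i(vowel)+2=k, f(cons)+12=r, t(cons)+12=f, h(cons)+12=t.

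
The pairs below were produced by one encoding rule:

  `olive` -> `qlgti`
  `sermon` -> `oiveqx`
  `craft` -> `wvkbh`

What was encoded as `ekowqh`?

o(14)→q(16) and l(11)→l(11) fit y≡19x+10 (mod 26); the inverse of 19 mod 26 is 11. Treating letters as 0–25, the rule is x ↦ 19x + 10 (mod 26).
Undoing it on ekowqh: e(4)→11·(4−10)≡12=m; k(10)→11·(10−10)≡0=a; o(14)→11·(14−10)≡18=s; w(22)→11·(22−10)≡2=c; q(16)→11·(16−10)≡14=o; h(7)→11·(7−10)≡19=t (all mod 26).

mascot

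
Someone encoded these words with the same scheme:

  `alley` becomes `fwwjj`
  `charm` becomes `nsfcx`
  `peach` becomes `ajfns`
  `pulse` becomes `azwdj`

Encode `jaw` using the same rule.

The shift depends on letter class: consonant l→w is +11, but vowel a→f is +5. The rule splits by letter class: vowels +5, consonants +11.
For jaw: j(cons)+11=u, a(vowel)+5=f, w(cons)+11=h.

ufh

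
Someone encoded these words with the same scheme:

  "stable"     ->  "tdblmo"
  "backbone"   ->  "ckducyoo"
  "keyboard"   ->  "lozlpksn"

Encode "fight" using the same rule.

gshru

A repeating key of period 2 is used — shifts +1, +10 over and over.
Applying it to fight: f+1=g, i+10=s, g+1=h, h+10=r, t+1=u.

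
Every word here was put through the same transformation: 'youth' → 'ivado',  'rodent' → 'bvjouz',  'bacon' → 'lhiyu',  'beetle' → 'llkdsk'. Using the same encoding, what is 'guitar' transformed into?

Shifts by position in youth: pos 0: y→i (+10), pos 1: o→v (+7), pos 2: u→a (+6), pos 3: t→d (+10), pos 4: h→o (+7) — repeating every 3. The shifts repeat in a cycle of length 3: positions 0,1,… shift by +10, +7, +6, then the pattern repeats.
Applying it to guitar: g+10=q, u+7=b, i+6=o, t+10=d, a+7=h, r+6=x.

qbodhx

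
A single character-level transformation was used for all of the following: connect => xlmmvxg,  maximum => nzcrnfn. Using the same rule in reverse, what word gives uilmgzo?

frontal

This is the alphabet-reversal cipher (Atbash): a becomes z, b becomes y, etc.
Reversing it on uilmgzo: u↔f, i↔r, l↔o, m↔n, g↔t, z↔a, o↔l.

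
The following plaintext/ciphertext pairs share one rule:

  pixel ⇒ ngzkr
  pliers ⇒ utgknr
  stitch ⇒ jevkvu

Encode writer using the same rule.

tgvkty

Read the word backwards and shift each letter +2.
On writer: reverse → retirw; then shift: r+2=t, e+2=g, t+2=v, i+2=k, r+2=t, w+2=y.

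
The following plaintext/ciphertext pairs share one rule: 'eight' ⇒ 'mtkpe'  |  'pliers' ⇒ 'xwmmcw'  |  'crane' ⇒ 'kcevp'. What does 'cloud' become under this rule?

Shifts by position in eight: pos 0: e→m (+8), pos 1: i→t (+11), pos 2: g→k (+4), pos 3: h→p (+8), pos 4: t→e (+11) — repeating every 3. A repeating key of period 3 is used — shifts +8, +11, +4 over and over.
Applying it to cloud: c+8=k, l+11=w, o+4=s, u+8=c, d+11=o.

kwsco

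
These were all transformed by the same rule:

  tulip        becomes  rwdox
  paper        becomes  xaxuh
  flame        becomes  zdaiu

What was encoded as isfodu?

mobile

t(19)→r(17) and u(20)→w(22) fit y≡5x+0 (mod 26); the inverse of 5 mod 26 is 21. Each letter's alphabet position (a=0..z=25) is mapped through 5·x+0 mod 26 — an affine cipher.
Reversing it on isfodu: i(8)→21·(8−0)≡12=m; s(18)→21·(18−0)≡14=o; f(5)→21·(5−0)≡1=b; o(14)→21·(14−0)≡8=i; d(3)→21·(3−0)≡11=l; u(20)→21·(20−0)≡4=e (all mod 26).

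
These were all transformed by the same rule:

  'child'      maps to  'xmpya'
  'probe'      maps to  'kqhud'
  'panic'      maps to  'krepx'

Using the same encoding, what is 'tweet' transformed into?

wfddw

c(2)→x(23) and h(7)→m(12) fit y≡3x+17 (mod 26); the inverse of 3 mod 26 is 9. Each letter's alphabet position (a=0..z=25) is mapped through 3·x+17 mod 26 — an affine cipher.
On tweet: t(19)→3·19+17≡22=w; w(22)→3·22+17≡5=f; e(4)→3·4+17≡3=d; e(4)→3·4+17≡3=d; t(19)→3·19+17≡22=w (all mod 26).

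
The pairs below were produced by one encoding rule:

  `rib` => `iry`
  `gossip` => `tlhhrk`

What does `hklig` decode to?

Each pair mirrors across the alphabet (r↔i, i↔r, b↔y): positions sum to 25. Each letter is replaced by its mirror in the alphabet: a↔z, b↔y, c↔x, and so on (the Atbash cipher).
Undoing it on hklig: h↔s, k↔p, l↔o, i↔r, g↔t.

sport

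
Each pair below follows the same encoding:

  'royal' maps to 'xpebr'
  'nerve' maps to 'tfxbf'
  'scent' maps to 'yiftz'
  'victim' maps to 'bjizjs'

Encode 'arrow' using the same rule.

bxxpc

The shift depends on letter class: consonant r→x is +6, but vowel o→p is +1. Two shifts are in play — +1 for a/e/i/o/u, +6 for every other letter.
For arrow: a(vowel)+1=b, r(cons)+6=x, r(cons)+6=x, o(vowel)+1=p, w(cons)+6=c.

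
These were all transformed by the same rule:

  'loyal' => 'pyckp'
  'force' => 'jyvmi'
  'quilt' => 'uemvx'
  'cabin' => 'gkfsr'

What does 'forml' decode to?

Shifts by position in loyal: pos 0: l→p (+4), pos 1: o→y (+10), pos 2: y→c (+4), pos 3: a→k (+10) — repeating every 2. The shifts repeat in a cycle of length 2: positions 0,1,… shift by +4, +10, then the pattern repeats.
Reversing it on forml: f−4=b, o−10=e, r−4=n, m−10=c, l−4=h.

bench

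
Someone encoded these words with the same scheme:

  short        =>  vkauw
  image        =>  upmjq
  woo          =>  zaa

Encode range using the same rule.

The shift depends on letter class: consonant s→v is +3, but vowel o→a is +12. Vowels shift forward by 12 and consonants shift forward by 3.
Applying it to range: r(cons)+3=u, a(vowel)+12=m, n(cons)+3=q, g(cons)+3=j, e(vowel)+12=q.

umqjq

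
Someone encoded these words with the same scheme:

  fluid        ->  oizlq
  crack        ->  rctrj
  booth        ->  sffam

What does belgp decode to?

f(5)→o(14) and l(11)→i(8) fit y≡25x+19 (mod 26); the inverse of 25 mod 26 is 25. This is an affine cipher: with a=0,…,z=25, each position x becomes (25x+19) mod 26.
Reversing it on belgp: b(1)→25·(1−19)≡18=s; e(4)→25·(4−19)≡15=p; l(11)→25·(11−19)≡8=i; g(6)→25·(6−19)≡13=n; p(15)→25·(15−19)≡4=e (all mod 26).

spine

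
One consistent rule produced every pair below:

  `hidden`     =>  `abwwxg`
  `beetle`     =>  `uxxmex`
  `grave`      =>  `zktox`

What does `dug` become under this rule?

Compare letters: h→a is +19, i→b is +19, d→w is +19 — a constant shift. This is a Caesar cipher with shift 19.
For dug: d+19=w, u+19=n, g+19=z.

wnz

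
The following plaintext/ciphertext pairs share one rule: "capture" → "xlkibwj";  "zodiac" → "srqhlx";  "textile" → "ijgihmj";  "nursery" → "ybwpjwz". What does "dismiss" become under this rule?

Each letter's alphabet position (a=0..z=25) is mapped through 19·x+11 mod 26 — an affine cipher.
Applying it to dismiss: d(3)→19·3+11≡16=q; i(8)→19·8+11≡7=h; s(18)→19·18+11≡15=p; m(12)→19·12+11≡5=f; i(8)→19·8+11≡7=h; s(18)→19·18+11≡15=p; s(18)→19·18+11≡15=p (all mod 26).

qhpfhpp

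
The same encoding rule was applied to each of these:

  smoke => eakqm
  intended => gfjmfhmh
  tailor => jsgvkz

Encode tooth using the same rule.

s(18)→e(4) and m(12)→a(0) fit y≡5x+18 (mod 26); the inverse of 5 mod 26 is 21. Each letter's alphabet position (a=0..z=25) is mapped through 5·x+18 mod 26 — an affine cipher.
For tooth: t(19)→5·19+18≡9=j; o(14)→5·14+18≡10=k; o(14)→5·14+18≡10=k; t(19)→5·19+18≡9=j; h(7)→5·7+18≡1=b (all mod 26).

jkkjb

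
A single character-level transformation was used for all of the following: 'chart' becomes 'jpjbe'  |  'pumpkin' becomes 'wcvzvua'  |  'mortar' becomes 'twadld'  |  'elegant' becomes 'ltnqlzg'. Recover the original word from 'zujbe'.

smart

In chart: c→j is +7, h→p is +8, a→j is +9, r→b is +10 — the shift increases by 1 each position. The shift increases by 1 at each position, starting from +7: 7, 8, 9, ….
Reversing it on zujbe: z−7=s, u−8=m, j−9=a, b−10=r, e−11=t.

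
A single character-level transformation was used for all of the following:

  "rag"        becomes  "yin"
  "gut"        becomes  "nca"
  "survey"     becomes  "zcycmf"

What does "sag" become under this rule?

The shift depends on letter class: consonant r→y is +7, but vowel a→i is +8. Vowels shift forward by 8 and consonants shift forward by 7.
For sag: s(cons)+7=z, a(vowel)+8=i, g(cons)+7=n.

zin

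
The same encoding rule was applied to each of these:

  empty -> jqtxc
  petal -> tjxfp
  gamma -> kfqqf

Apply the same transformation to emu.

jqz

The rule splits by letter class: vowels +5, consonants +4.
On emu: e(vowel)+5=j, m(cons)+4=q, u(vowel)+5=z.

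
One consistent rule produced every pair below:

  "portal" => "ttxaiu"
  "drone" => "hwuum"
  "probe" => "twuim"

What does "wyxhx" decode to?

The shift increases by 1 at each position, starting from +4: 4, 5, 6, ….
Decoding wyxhx: w−4=s, y−5=t, x−6=r, h−7=a, x−8=p.

strap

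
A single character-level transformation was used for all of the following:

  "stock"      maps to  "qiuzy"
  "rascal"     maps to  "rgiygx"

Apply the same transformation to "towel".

The word is reversed, then every letter is shifted forward by 6.
Applying it to towel: reverse → lewot; then shift: l+6=r, e+6=k, w+6=c, o+6=u, t+6=z.

rkcuz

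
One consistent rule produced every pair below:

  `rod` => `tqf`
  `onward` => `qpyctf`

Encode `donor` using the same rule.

fqpqt

It's a constant shift of +2 (ROT2).
On donor: d+2=f, o+2=q, n+2=p, o+2=q, r+2=t.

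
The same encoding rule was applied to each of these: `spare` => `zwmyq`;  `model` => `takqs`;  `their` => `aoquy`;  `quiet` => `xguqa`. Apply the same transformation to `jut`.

The shift depends on letter class: consonant s→z is +7, but vowel a→m is +12. Two shifts are in play — +12 for a/e/i/o/u, +7 for every other letter.
Applying it to jut: j(cons)+7=q, u(vowel)+12=g, t(cons)+7=a.

qga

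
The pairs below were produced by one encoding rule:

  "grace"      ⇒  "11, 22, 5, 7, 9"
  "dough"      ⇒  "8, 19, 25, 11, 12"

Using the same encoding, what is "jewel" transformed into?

Letters become their 1-based position plus 4 (so a→5, b→6, …).
For jewel: j=10→14, e=5→9, w=23→27, e=5→9, l=12→16.

14, 9, 27, 9, 16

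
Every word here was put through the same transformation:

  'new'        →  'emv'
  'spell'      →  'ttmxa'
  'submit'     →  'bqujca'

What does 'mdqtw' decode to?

olive

The output letters match the input read backwards, each shifted +8: new reversed is wen. Two steps: reverse the string, then apply a Caesar shift of +8.
Decoding mdqtw: shift back: m−8=e, d−8=v, q−8=i, t−8=l, w−8=o → evilo; then reverse → olive.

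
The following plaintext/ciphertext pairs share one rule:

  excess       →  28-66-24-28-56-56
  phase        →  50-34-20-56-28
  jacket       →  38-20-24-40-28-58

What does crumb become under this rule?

24-54-60-44-22

e(#5)→28 and x(#24)→66: differences scale by 2, so n = 2·pos + 18. With a=1..z=26, the number is 2·pos + 18.
Applying it to crumb: c=3→24, r=18→54, u=21→60, m=13→44, b=2→22.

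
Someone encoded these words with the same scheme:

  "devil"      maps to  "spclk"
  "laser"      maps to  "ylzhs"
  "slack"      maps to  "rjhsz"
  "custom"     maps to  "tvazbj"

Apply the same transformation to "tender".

The output letters match the input read backwards, each shifted +7: devil reversed is lived. Two steps: reverse the string, then apply a Caesar shift of +7.
Applying it to tender: reverse → rednet; then shift: r+7=y, e+7=l, d+7=k, n+7=u, e+7=l, t+7=a.

ylkula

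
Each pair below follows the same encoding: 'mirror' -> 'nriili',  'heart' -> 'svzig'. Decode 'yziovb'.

Each pair mirrors across the alphabet (m↔n, i↔r, r↔i): positions sum to 25. Letters are reflected about the middle of the alphabet (position → 25−position): Atbash.
Undoing it on yziovb: y↔b, z↔a, i↔r, o↔l, v↔e, b↔y.

barley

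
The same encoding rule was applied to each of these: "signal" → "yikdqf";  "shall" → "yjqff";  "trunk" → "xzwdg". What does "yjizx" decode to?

shirt

This is an affine cipher: with a=0,…,z=25, each position x becomes (25x+16) mod 26.
Decoding yjizx: y(24)→25·(24−16)≡18=s; j(9)→25·(9−16)≡7=h; i(8)→25·(8−16)≡8=i; z(25)→25·(25−16)≡17=r; x(23)→25·(23−16)≡19=t (all mod 26).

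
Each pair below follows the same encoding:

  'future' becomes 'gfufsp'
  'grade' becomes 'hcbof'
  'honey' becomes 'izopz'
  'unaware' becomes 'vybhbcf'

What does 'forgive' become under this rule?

Shifts by position in future: pos 0: f→g (+1), pos 1: u→f (+11), pos 2: t→u (+1), pos 3: u→f (+11) — repeating every 2. It's a Vigenère-style cipher with numeric key [1,11]: position i shifts by key[i mod 2].
For forgive: f+1=g, o+11=z, r+1=s, g+11=r, i+1=j, v+11=g, e+1=f.

gzsrjgf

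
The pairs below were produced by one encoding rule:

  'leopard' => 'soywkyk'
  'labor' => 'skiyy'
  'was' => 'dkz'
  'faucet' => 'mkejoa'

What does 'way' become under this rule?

dkf

The shift depends on letter class: consonant l→s is +7, but vowel e→o is +10. Two shifts are in play — +10 for a/e/i/o/u, +7 for every other letter.
Applying it to way: w(cons)+7=d, a(vowel)+10=k, y(cons)+7=f.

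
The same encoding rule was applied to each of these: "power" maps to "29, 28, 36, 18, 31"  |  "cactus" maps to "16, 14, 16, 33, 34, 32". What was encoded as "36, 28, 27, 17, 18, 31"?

p is letter #16 and maps to 29: an offset of 13. The number is (letter's place in the alphabet, a=1) + 13.
Undoing it on 36, 28, 27, 17, 18, 31: 36→(36−13)÷1=23=w, 28→(28−13)÷1=15=o, 27→(27−13)÷1=14=n, 17→(17−13)÷1=4=d, 18→(18−13)÷1=5=e, 31→(31−13)÷1=18=r.

wonder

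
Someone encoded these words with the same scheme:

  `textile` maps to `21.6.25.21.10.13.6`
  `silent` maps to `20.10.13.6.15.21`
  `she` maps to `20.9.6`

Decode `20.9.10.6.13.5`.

shield

t is letter #20 and maps to 21: an offset of 1. Each letter is replaced by its alphabet position (a=1..z=26) + 1.
Decoding 20.9.10.6.13.5: 20→(20−1)÷1=19=s, 9→(9−1)÷1=8=h, 10→(10−1)÷1=9=i, 6→(6−1)÷1=5=e, 13→(13−1)÷1=12=l, 5→(5−1)÷1=4=d.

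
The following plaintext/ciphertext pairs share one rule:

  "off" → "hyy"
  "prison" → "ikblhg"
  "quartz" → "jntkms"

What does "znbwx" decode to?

Compare letters: o→h is +19, f→y is +19, f→y is +19 — a constant shift. Each letter is shifted forward by 19 in the alphabet (a Caesar shift of +19).
Undoing it on znbwx: z−19=g, n−19=u, b−19=i, w−19=d, x−19=e.

guide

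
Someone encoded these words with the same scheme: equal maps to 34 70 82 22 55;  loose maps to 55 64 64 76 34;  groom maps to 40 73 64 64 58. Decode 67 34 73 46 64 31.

e(#5)→34 and q(#17)→70: differences scale by 3, so n = 3·pos + 19. The formula is n = 3×(alphabet index, a=1) + 19.
Undoing it on 67 34 73 46 64 31: 67→(67−19)÷3=16=p, 34→(34−19)÷3=5=e, 73→(73−19)÷3=18=r, 46→(46−19)÷3=9=i, 64→(64−19)÷3=15=o, 31→(31−19)÷3=4=d.

period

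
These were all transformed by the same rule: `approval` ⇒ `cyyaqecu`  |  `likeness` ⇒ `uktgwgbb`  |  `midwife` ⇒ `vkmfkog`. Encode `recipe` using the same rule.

Vowels shift forward by 2 and consonants shift forward by 9.
Applying it to recipe: r(cons)+9=a, e(vowel)+2=g, c(cons)+9=l, i(vowel)+2=k, p(cons)+9=y, e(vowel)+2=g.

aglkyg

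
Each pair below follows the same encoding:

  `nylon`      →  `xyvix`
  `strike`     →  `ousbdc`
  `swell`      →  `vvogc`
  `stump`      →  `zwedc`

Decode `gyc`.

sow

Two steps: reverse the string, then apply a Caesar shift of +10.
Undoing it on gyc: shift back: g−10=w, y−10=o, c−10=s → wos; then reverse → sow.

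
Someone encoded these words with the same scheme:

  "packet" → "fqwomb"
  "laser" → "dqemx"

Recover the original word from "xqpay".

The output letters match the input read backwards, each shifted +12: packet reversed is tekcap. Read the word backwards and shift each letter +12.
Reversing it on xqpay: shift back: x−12=l, q−12=e, p−12=d, a−12=o, y−12=m → ledom; then reverse → model.

model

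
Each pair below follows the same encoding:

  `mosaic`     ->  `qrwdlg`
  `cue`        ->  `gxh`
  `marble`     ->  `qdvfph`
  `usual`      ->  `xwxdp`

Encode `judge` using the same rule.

The shift depends on letter class: consonant m→q is +4, but vowel o→r is +3. Two shifts are in play — +3 for a/e/i/o/u, +4 for every other letter.
Applying it to judge: j(cons)+4=n, u(vowel)+3=x, d(cons)+4=h, g(cons)+4=k, e(vowel)+3=h.

nxhkh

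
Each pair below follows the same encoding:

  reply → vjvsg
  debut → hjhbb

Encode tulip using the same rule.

Each letter shifts forward by (position + 4), i.e. 4, 5, 6, … — the shift grows by one for each successive letter.
For tulip: t+4=x, u+5=z, l+6=r, i+7=p, p+8=x.

xzrpx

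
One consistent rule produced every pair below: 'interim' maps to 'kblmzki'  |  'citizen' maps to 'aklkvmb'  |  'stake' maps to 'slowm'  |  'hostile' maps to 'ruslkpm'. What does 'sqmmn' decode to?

i(8)→k(10) and n(13)→b(1) fit y≡19x+14 (mod 26); the inverse of 19 mod 26 is 11. This is an affine cipher: with a=0,…,z=25, each position x becomes (19x+14) mod 26.
Undoing it on sqmmn: s(18)→11·(18−14)≡18=s; q(16)→11·(16−14)≡22=w; m(12)→11·(12−14)≡4=e; m(12)→11·(12−14)≡4=e; n(13)→11·(13−14)≡15=p (all mod 26).

sweep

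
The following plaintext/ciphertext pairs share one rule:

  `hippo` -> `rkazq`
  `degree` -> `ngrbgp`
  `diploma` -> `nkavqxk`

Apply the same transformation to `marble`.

wcclnp

Shifts by position in hippo: pos 0: h→r (+10), pos 1: i→k (+2), pos 2: p→a (+11), pos 3: p→z (+10), pos 4: o→q (+2) — repeating every 3. It's a Vigenère-style cipher with numeric key [10,2,11]: position i shifts by key[i mod 3].
Applying it to marble: m+10=w, a+2=c, r+11=c, b+10=l, l+2=n, e+11=p.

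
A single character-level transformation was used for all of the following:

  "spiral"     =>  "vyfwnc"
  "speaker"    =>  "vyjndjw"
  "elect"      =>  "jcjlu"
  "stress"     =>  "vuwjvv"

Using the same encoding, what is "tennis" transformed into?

ujaafv

s(18)→v(21) and p(15)→y(24) fit y≡25x+13 (mod 26); the inverse of 25 mod 26 is 25. This is an affine cipher: with a=0,…,z=25, each position x becomes (25x+13) mod 26.
Applying it to tennis: t(19)→25·19+13≡20=u; e(4)→25·4+13≡9=j; n(13)→25·13+13≡0=a; n(13)→25·13+13≡0=a; i(8)→25·8+13≡5=f; s(18)→25·18+13≡21=v (all mod 26).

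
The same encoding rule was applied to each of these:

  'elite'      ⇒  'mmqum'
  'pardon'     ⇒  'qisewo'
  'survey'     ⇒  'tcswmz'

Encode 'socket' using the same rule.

twdlmu

Two shifts are in play — +8 for a/e/i/o/u, +1 for every other letter.
Applying it to socket: s(cons)+1=t, o(vowel)+8=w, c(cons)+1=d, k(cons)+1=l, e(vowel)+8=m, t(cons)+1=u.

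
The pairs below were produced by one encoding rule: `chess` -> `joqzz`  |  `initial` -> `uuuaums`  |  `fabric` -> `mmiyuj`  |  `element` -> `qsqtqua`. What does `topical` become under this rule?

aawujms

The shift depends on letter class: consonant c→j is +7, but vowel e→q is +12. Vowels shift forward by 12 and consonants shift forward by 7.
On topical: t(cons)+7=a, o(vowel)+12=a, p(cons)+7=w, i(vowel)+12=u, c(cons)+7=j, a(vowel)+12=m, l(cons)+7=s.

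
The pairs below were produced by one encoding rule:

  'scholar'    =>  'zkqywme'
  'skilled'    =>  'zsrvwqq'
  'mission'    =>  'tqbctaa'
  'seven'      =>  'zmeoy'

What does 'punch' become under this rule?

In scholar: s→z is +7, c→k is +8, h→q is +9, o→y is +10 — the shift increases by 1 each position. Each letter shifts forward by (position + 7), i.e. 7, 8, 9, … — the shift grows by one for each successive letter.
For punch: p+7=w, u+8=c, n+9=w, c+10=m, h+11=s.

wcwms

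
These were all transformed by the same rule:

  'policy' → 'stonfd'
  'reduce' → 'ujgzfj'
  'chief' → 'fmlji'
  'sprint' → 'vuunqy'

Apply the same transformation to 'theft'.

Shifts by position in policy: pos 0: p→s (+3), pos 1: o→t (+5), pos 2: l→o (+3), pos 3: i→n (+5) — repeating every 2. The shifts repeat in a cycle of length 2: positions 0,1,… shift by +3, +5, then the pattern repeats.
On theft: t+3=w, h+5=m, e+3=h, f+5=k, t+3=w.

wmhkw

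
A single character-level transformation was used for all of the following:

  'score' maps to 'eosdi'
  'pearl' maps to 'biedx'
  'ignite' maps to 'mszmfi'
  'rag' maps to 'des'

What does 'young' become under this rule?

ksyzs

The shift depends on letter class: consonant s→e is +12, but vowel o→s is +4. Vowels shift forward by 4 and consonants shift forward by 12.
For young: y(cons)+12=k, o(vowel)+4=s, u(vowel)+4=y, n(cons)+12=z, g(cons)+12=s.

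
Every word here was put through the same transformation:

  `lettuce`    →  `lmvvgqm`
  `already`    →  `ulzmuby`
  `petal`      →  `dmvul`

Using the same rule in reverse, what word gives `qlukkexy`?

This is an affine cipher: with a=0,…,z=25, each position x becomes (11x+20) mod 26.
Undoing it on qlukkexy: q(16)→19·(16−20)≡2=c; l(11)→19·(11−20)≡11=l; u(20)→19·(20−20)≡0=a; k(10)→19·(10−20)≡18=s; k(10)→19·(10−20)≡18=s; e(4)→19·(4−20)≡8=i; x(23)→19·(23−20)≡5=f; y(24)→19·(24−20)≡24=y (all mod 26).

classify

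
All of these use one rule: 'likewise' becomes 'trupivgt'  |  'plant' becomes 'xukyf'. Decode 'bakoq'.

In likewise: l→t is +8, i→r is +9, k→u is +10, e→p is +11 — the shift increases by 1 each position. The shift increases by 1 at each position, starting from +8: 8, 9, 10, ….
Reversing it on bakoq: b−8=t, a−9=r, k−10=a, o−11=d, q−12=e.

trade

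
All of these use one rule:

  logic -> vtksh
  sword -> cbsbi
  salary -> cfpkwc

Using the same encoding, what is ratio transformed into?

bfxst

Shifts by position in logic: pos 0: l→v (+10), pos 1: o→t (+5), pos 2: g→k (+4), pos 3: i→s (+10), pos 4: c→h (+5) — repeating every 3. The shifts repeat in a cycle of length 3: positions 0,1,… shift by +10, +5, +4, then the pattern repeats.
For ratio: r+10=b, a+5=f, t+4=x, i+10=s, o+5=t.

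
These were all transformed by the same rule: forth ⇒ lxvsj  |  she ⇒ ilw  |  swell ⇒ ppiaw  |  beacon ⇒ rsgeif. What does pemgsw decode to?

social

The output letters match the input read backwards, each shifted +4: forth reversed is htrof. Read the word backwards and shift each letter +4.
Decoding pemgsw: shift back: p−4=l, e−4=a, m−4=i, g−4=c, s−4=o, w−4=s → laicos; then reverse → social.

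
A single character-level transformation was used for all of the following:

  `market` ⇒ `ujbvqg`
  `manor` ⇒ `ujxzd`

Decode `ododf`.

guest

In market: m→u is +8, a→j is +9, r→b is +10, k→v is +11 — the shift increases by 1 each position. Each letter shifts forward by (position + 8), i.e. 8, 9, 10, … — the shift grows by one for each successive letter.
Undoing it on ododf: o−8=g, d−9=u, o−10=e, d−11=s, f−12=t.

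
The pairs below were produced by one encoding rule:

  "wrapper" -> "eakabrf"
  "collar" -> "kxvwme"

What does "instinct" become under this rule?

In wrapper: w→e is +8, r→a is +9, a→k is +10, p→a is +11 — the shift increases by 1 each position. Each letter shifts forward by (position + 8), i.e. 8, 9, 10, … — the shift grows by one for each successive letter.
On instinct: i+8=q, n+9=w, s+10=c, t+11=e, i+12=u, n+13=a, c+14=q, t+15=i.

qwceuaqi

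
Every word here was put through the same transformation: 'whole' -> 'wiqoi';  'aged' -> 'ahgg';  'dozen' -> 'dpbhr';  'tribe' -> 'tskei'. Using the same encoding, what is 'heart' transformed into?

hfcux

Letter i (0-indexed) is shifted by i+0, so successive shifts are 0, 1, 2, ….
For heart: h+0=h, e+1=f, a+2=c, r+3=u, t+4=x.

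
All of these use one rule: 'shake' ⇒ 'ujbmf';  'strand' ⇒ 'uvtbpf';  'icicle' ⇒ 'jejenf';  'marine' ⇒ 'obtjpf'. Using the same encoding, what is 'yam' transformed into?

The shift depends on letter class: consonant s→u is +2, but vowel a→b is +1. Two shifts are in play — +1 for a/e/i/o/u, +2 for every other letter.
For yam: y(cons)+2=a, a(vowel)+1=b, m(cons)+2=o.

abo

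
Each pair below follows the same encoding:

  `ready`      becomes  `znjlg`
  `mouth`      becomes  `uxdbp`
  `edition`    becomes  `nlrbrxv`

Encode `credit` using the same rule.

Vowels shift forward by 9 and consonants shift forward by 8.
For credit: c(cons)+8=k, r(cons)+8=z, e(vowel)+9=n, d(cons)+8=l, i(vowel)+9=r, t(cons)+8=b.

kznlrb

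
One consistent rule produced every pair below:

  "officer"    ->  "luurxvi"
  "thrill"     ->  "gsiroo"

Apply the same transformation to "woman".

Each pair mirrors across the alphabet (o↔l, f↔u, f↔u): positions sum to 25. This is the alphabet-reversal cipher (Atbash): a becomes z, b becomes y, etc.
For woman: w↔d, o↔l, m↔n, a↔z, n↔m.

dlnzm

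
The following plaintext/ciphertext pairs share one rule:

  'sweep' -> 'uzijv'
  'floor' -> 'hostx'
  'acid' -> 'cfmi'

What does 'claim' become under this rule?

eoens

The shift increases by 1 at each position, starting from +2: 2, 3, 4, ….
For claim: c+2=e, l+3=o, a+4=e, i+5=n, m+6=s.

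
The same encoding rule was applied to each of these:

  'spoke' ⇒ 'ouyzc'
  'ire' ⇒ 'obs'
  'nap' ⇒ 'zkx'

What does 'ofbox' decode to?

The output letters match the input read backwards, each shifted +10: spoke reversed is ekops. Two steps: reverse the string, then apply a Caesar shift of +10.
Undoing it on ofbox: shift back: o−10=e, f−10=v, b−10=r, o−10=e, x−10=n → evren; then reverse → nerve.

nerve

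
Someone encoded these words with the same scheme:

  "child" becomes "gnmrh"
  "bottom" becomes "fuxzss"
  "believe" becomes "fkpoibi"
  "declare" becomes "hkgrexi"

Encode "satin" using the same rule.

wgxor

Shifts by position in child: pos 0: c→g (+4), pos 1: h→n (+6), pos 2: i→m (+4), pos 3: l→r (+6) — repeating every 2. The shifts repeat in a cycle of length 2: positions 0,1,… shift by +4, +6, then the pattern repeats.
Applying it to satin: s+4=w, a+6=g, t+4=x, i+6=o, n+4=r.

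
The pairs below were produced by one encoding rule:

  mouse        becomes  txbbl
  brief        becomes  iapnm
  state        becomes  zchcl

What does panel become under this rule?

Shifts by position in mouse: pos 0: m→t (+7), pos 1: o→x (+9), pos 2: u→b (+7), pos 3: s→b (+9) — repeating every 2. A repeating key of period 2 is used — shifts +7, +9 over and over.
For panel: p+7=w, a+9=j, n+7=u, e+9=n, l+7=s.

wjuns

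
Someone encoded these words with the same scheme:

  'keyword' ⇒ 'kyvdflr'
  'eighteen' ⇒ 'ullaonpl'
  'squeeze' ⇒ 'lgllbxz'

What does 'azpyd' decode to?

The output letters match the input read backwards, each shifted +7: keyword reversed is drowyek. The word is reversed, then every letter is shifted forward by 7.
Undoing it on azpyd: shift back: a−7=t, z−7=s, p−7=i, y−7=r, d−7=w → tsirw; then reverse → wrist.

wrist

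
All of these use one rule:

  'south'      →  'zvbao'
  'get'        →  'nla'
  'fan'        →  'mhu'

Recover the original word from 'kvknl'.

Compare letters: s→z is +7, o→v is +7, u→b is +7 — a constant shift. This is a Caesar cipher with shift 7.
Undoing it on kvknl: k−7=d, v−7=o, k−7=d, n−7=g, l−7=e.

dodge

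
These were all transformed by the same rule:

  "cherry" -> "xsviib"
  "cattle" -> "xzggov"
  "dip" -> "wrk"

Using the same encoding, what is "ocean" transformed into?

lxvzm

Each pair mirrors across the alphabet (c↔x, h↔s, e↔v): positions sum to 25. Letters are reflected about the middle of the alphabet (position → 25−position): Atbash.
On ocean: o↔l, c↔x, e↔v, a↔z, n↔m.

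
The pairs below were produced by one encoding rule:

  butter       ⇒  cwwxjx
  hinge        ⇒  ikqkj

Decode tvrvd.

story

In butter: b→c is +1, u→w is +2, t→w is +3, t→x is +4 — the shift increases by 1 each position. Letter i (0-indexed) is shifted by i+1, so successive shifts are 1, 2, 3, ….
Undoing it on tvrvd: t−1=s, v−2=t, r−3=o, v−4=r, d−5=y.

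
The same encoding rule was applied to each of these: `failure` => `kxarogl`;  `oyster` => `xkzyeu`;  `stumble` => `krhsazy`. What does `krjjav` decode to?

puddle

The output letters match the input read backwards, each shifted +6: failure reversed is eruliaf. The word is reversed, then every letter is shifted forward by 6.
Decoding krjjav: shift back: k−6=e, r−6=l, j−6=d, j−6=d, a−6=u, v−6=p → elddup; then reverse → puddle.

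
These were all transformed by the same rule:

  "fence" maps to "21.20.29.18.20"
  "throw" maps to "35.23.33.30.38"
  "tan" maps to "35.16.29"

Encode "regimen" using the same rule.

f is letter #6 and maps to 21: an offset of 15. The number is (letter's place in the alphabet, a=1) + 15.
For regimen: r=18→33, e=5→20, g=7→22, i=9→24, m=13→28, e=5→20, n=14→29.

33.20.22.24.28.20.29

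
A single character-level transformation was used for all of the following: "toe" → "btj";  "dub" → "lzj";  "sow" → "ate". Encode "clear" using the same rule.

The shift depends on letter class: consonant t→b is +8, but vowel o→t is +5. The rule splits by letter class: vowels +5, consonants +8.
For clear: c(cons)+8=k, l(cons)+8=t, e(vowel)+5=j, a(vowel)+5=f, r(cons)+8=z.

ktjfz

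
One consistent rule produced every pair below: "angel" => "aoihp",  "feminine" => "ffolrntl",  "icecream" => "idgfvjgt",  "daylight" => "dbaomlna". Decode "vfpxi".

In angel: a→a is +0, n→o is +1, g→i is +2, e→h is +3 — the shift increases by 1 each position. Letter i (0-indexed) is shifted by i+0, so successive shifts are 0, 1, 2, ….
Reversing it on vfpxi: v−0=v, f−1=e, p−2=n, x−3=u, i−4=e.

venue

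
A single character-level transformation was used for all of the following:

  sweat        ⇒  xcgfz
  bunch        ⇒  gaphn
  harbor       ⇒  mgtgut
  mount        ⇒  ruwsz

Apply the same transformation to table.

Shifts by position in sweat: pos 0: s→x (+5), pos 1: w→c (+6), pos 2: e→g (+2), pos 3: a→f (+5), pos 4: t→z (+6) — repeating every 3. A repeating key of period 3 is used — shifts +5, +6, +2 over and over.
Applying it to table: t+5=y, a+6=g, b+2=d, l+5=q, e+6=k.

ygdqk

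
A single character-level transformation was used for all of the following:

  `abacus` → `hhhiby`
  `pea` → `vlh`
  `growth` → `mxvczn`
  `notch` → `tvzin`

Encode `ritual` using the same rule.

The shift depends on letter class: consonant b→h is +6, but vowel a→h is +7. The rule splits by letter class: vowels +7, consonants +6.
On ritual: r(cons)+6=x, i(vowel)+7=p, t(cons)+6=z, u(vowel)+7=b, a(vowel)+7=h, l(cons)+6=r.

xpzbhr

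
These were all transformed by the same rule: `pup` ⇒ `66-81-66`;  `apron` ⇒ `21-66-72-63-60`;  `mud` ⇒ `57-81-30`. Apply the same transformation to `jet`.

With a=1..z=26, the number is 3·pos + 18.
For jet: j=10→48, e=5→33, t=20→78.

48-33-78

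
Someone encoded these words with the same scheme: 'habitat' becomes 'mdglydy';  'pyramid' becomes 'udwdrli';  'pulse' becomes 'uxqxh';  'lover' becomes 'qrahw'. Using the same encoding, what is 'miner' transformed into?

rlshw

The shift depends on letter class: consonant h→m is +5, but vowel a→d is +3. The rule splits by letter class: vowels +3, consonants +5.
For miner: m(cons)+5=r, i(vowel)+3=l, n(cons)+5=s, e(vowel)+3=h, r(cons)+5=w.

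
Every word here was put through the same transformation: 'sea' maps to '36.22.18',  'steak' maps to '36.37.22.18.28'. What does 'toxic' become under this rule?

37.32.41.26.20

s is letter #19 and maps to 36: an offset of 17. The number is (letter's place in the alphabet, a=1) + 17.
For toxic: t=20→37, o=15→32, x=24→41, i=9→26, c=3→20.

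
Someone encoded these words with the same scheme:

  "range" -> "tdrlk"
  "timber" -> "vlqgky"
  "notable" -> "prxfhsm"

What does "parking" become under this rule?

rdvpouo

Letter i (0-indexed) is shifted by i+2, so successive shifts are 2, 3, 4, ….
On parking: p+2=r, a+3=d, r+4=v, k+5=p, i+6=o, n+7=u, g+8=o.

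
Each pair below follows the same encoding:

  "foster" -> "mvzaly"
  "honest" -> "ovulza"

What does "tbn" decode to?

It's a constant shift of +7 (ROT7).
Reversing it on tbn: t−7=m, b−7=u, n−7=g.

mug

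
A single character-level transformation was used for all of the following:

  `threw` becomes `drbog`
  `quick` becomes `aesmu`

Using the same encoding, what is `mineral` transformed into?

Compare letters: t→d is +10, h→r is +10, r→b is +10 — a constant shift. This is a Caesar cipher with shift 10.
On mineral: m+10=w, i+10=s, n+10=x, e+10=o, r+10=b, a+10=k, l+10=v.

wsxobkv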